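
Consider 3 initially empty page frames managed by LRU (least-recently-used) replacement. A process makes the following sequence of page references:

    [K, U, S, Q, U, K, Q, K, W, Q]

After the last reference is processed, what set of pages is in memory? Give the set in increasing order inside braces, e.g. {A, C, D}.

{K, Q, W}

K -> miss, frames [K]
U -> miss, frames [K, U]
S -> miss, frames [K, U, S]
Q -> miss, evict K, frames [U, S, Q]
U -> hit
K -> miss, evict S, frames [Q, U, K]
Q -> hit
K -> hit
W -> miss, evict U, frames [Q, K, W]
Q -> hit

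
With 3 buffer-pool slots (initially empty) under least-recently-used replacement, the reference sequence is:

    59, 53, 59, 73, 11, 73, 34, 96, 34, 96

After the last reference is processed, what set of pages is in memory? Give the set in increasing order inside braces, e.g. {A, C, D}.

{34, 73, 96}

59 → fault, frames (59)
53 → fault, frames (59 53)
59 → hit
73 → fault, frames (53 59 73)
11 → fault, evict 53, frames (59 73 11)
73 → hit
34 → fault, evict 59, frames (11 73 34)
96 → fault, evict 11, frames (73 34 96)
34 → hit
96 → hit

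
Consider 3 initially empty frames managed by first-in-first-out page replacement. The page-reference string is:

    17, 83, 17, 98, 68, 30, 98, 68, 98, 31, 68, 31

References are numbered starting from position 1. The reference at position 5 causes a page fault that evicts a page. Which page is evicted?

pos 1: 17 → miss, frames (17)
pos 2: 83 → miss, frames (17 83)
pos 3: 17 → hit
pos 4: 98 → miss, frames (17 83 98)
pos 5: 68 → miss, evict 17, frames (83 98 68)
At position 5, page 17 is evicted.

17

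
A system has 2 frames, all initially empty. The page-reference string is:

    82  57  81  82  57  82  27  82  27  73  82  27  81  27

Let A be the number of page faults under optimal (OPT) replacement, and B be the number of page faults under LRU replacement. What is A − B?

-2

Under OPT: F F F . F . F . . F . F F . → 8 faults.
Under LRU: F F F F F . F . . F F F F . → 10 faults.
A − B = 8 − 10 = -2.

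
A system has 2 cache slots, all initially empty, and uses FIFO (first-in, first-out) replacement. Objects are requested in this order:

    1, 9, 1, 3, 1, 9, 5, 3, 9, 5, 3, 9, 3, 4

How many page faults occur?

12

1 -> miss, frames (1)
9 -> miss, frames (1 9)
1 -> hit
3 -> miss, evict 1, frames (9 3)
1 -> miss, evict 9, frames (3 1)
9 -> miss, evict 3, frames (1 9)
5 -> miss, evict 1, frames (9 5)
3 -> miss, evict 9, frames (5 3)
9 -> miss, evict 5, frames (3 9)
5 -> miss, evict 3, frames (9 5)
3 -> miss, evict 9, frames (5 3)
9 -> miss, evict 5, frames (3 9)
3 -> hit
4 -> miss, evict 3, frames (9 4)
Page faults: 12.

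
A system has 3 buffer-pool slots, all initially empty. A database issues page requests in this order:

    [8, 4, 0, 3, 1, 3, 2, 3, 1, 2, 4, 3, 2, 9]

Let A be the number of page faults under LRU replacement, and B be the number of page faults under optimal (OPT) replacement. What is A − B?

Under LRU: F F F F F . F . . . F F . F → 9 faults.
Under OPT: F F F F F . F . . . F . . F → 8 faults.
A − B = 9 − 8 = 1.

1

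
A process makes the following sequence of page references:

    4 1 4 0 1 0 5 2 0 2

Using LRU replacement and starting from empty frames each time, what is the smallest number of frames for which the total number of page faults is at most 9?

f=1: 10 faults
f=2: 7 faults
f=3: 5 faults
f=4: 5 faults
f=5: 5 faults
Smallest f with faults ≤ 9 is 2.

2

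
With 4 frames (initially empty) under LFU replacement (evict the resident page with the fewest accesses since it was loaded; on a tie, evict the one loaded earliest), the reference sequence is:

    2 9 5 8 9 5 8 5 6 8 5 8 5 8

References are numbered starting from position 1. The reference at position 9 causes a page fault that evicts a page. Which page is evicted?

pos 1: 2 -> fault, frames (2)
pos 2: 9 -> fault, frames (2 9)
pos 3: 5 -> fault, frames (2 9 5)
pos 4: 8 -> fault, frames (2 9 5 8)
pos 5: 9 -> hit
pos 6: 5 -> hit
pos 7: 8 -> hit
pos 8: 5 -> hit
pos 9: 6 -> fault, evict 2, frames (9 5 8 6)
At position 9, page 2 is evicted.

2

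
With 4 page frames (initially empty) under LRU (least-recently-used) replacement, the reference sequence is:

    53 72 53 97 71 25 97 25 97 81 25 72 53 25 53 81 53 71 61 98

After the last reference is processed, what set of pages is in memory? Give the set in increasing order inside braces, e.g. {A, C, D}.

{53, 61, 71, 98}

53: fault, frames [53]
72: fault, frames [53, 72]
53: hit
97: fault, frames [72, 53, 97]
71: fault, frames [72, 53, 97, 71]
25: fault, evict 72, frames [53, 97, 71, 25]
97: hit
25: hit
97: hit
81: fault, evict 53, frames [71, 25, 97, 81]
25: hit
72: fault, evict 71, frames [97, 81, 25, 72]
53: fault, evict 97, frames [81, 25, 72, 53]
25: hit
53: hit
81: hit
53: hit
71: fault, evict 72, frames [25, 81, 53, 71]
61: fault, evict 25, frames [81, 53, 71, 61]
98: fault, evict 81, frames [53, 71, 61, 98]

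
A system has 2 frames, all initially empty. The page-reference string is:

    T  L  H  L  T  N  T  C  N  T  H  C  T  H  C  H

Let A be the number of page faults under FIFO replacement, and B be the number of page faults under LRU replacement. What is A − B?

-1

Under FIFO: F F F . F F . F . F F F F F F . → 12 faults.
Under LRU: F F F . F F . F F F F F F F F . → 13 faults.
A − B = 12 − 13 = -1.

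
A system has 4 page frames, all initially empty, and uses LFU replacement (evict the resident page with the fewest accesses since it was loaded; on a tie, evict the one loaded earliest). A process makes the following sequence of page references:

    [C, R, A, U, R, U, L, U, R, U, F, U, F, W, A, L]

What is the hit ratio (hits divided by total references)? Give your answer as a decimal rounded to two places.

C: miss, frames [C]
R: miss, frames [C, R]
A: miss, frames [C, R, A]
U: miss, frames [C, R, A, U]
R: hit
U: hit
L: miss, evict C, frames [R, A, U, L]
U: hit
R: hit
U: hit
F: miss, evict A, frames [R, U, L, F]
U: hit
F: hit
W: miss, evict L, frames [R, U, F, W]
A: miss, evict W, frames [R, U, F, A]
L: miss, evict A, frames [R, U, F, L]
Hits: 7 of 16 references → 7/16 = 0.4375.

0.44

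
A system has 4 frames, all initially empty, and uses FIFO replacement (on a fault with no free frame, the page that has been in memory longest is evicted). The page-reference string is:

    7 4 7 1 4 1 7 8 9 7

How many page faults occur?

6

7 -> fault, frames {7}
4 -> fault, frames {7,4}
7 -> hit
1 -> fault, frames {7,4,1}
4 -> hit
1 -> hit
7 -> hit
8 -> fault, frames {7,4,1,8}
9 -> fault, evict 7, frames {4,1,8,9}
7 -> fault, evict 4, frames {1,8,9,7}
Page faults: 6.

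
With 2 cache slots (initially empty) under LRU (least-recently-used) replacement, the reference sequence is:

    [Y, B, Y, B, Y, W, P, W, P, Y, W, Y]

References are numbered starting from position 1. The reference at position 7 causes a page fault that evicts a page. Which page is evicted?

pos 1: Y: miss, frames [Y]
pos 2: B: miss, frames [Y, B]
pos 3: Y: hit
pos 4: B: hit
pos 5: Y: hit
pos 6: W: miss, evict B, frames [Y, W]
pos 7: P: miss, evict Y, frames [W, P]
At position 7, page Y is evicted.

Y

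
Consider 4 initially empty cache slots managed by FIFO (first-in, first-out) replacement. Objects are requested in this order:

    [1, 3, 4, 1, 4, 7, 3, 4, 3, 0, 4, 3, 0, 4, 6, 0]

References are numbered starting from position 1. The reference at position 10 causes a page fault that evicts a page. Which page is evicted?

1

pos 1: 1 → miss, frames [1]
pos 2: 3 → miss, frames [1, 3]
pos 3: 4 → miss, frames [1, 3, 4]
pos 4: 1 → hit
pos 5: 4 → hit
pos 6: 7 → miss, frames [1, 3, 4, 7]
pos 7: 3 → hit
pos 8: 4 → hit
pos 9: 3 → hit
pos 10: 0 → miss, evict 1, frames [3, 4, 7, 0]
At position 10, page 1 is evicted.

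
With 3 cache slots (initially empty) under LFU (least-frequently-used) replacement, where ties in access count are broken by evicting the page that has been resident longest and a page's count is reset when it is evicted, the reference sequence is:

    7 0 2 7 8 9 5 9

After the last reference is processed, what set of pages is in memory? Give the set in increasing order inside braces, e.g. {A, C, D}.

7 → miss, frames {7}
0 → miss, frames {7,0}
2 → miss, frames {7,0,2}
7 → hit
8 → miss, evict 0, frames {7,2,8}
9 → miss, evict 2, frames {7,8,9}
5 → miss, evict 8, frames {7,9,5}
9 → hit

{5, 7, 9}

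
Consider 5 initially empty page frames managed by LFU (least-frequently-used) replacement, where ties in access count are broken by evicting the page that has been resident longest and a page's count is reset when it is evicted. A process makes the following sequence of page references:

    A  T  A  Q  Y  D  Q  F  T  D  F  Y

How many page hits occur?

4

A: miss, frames (A)
T: miss, frames (A T)
A: hit
Q: miss, frames (A T Q)
Y: miss, frames (A T Q Y)
D: miss, frames (A T Q Y D)
Q: hit
F: miss, evict T, frames (A Q Y D F)
T: miss, evict Y, frames (A Q D F T)
D: hit
F: hit
Y: miss, evict T, frames (A Q D F Y)
Hits: 4.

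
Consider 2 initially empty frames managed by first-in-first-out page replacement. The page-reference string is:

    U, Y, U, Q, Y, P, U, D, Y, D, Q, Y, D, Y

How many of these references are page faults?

U: fault, frames (U)
Y: fault, frames (U Y)
U: hit
Q: fault, evict U, frames (Y Q)
Y: hit
P: fault, evict Y, frames (Q P)
U: fault, evict Q, frames (P U)
D: fault, evict P, frames (U D)
Y: fault, evict U, frames (D Y)
D: hit
Q: fault, evict D, frames (Y Q)
Y: hit
D: fault, evict Y, frames (Q D)
Y: fault, evict Q, frames (D Y)
Page faults: 10.

10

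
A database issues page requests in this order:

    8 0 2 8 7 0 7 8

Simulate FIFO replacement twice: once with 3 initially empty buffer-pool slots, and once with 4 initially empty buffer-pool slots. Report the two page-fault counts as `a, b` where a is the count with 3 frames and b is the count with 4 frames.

3 frames: F F F . F . . F → 5 faults.
4 frames: F F F . F . . . → 4 faults.
4 < 5: adding a frame reduced faults, as is typical.

5, 4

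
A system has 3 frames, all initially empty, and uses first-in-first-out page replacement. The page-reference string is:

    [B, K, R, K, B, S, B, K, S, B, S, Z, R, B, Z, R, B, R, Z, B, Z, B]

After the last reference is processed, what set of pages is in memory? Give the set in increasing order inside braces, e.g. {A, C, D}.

{B, R, Z}

B -> miss, frames [B]
K -> miss, frames [B, K]
R -> miss, frames [B, K, R]
K -> hit
B -> hit
S -> miss, evict B, frames [K, R, S]
B -> miss, evict K, frames [R, S, B]
K -> miss, evict R, frames [S, B, K]
S -> hit
B -> hit
S -> hit
Z -> miss, evict S, frames [B, K, Z]
R -> miss, evict B, frames [K, Z, R]
B -> miss, evict K, frames [Z, R, B]
Z -> hit
R -> hit
B -> hit
R -> hit
Z -> hit
B -> hit
Z -> hit
B -> hit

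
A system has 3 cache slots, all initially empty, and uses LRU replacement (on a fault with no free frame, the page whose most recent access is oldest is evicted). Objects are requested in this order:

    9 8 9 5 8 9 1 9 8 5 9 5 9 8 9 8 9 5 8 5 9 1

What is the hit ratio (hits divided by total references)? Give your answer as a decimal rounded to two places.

0.73

9 -> fault, frames {9}
8 -> fault, frames {9,8}
9 -> hit
5 -> fault, frames {8,9,5}
8 -> hit
9 -> hit
1 -> fault, evict 5, frames {8,9,1}
9 -> hit
8 -> hit
5 -> fault, evict 1, frames {9,8,5}
9 -> hit
5 -> hit
9 -> hit
8 -> hit
9 -> hit
8 -> hit
9 -> hit
5 -> hit
8 -> hit
5 -> hit
9 -> hit
1 -> fault, evict 8, frames {5,9,1}
Hits: 16 of 22 references → 16/22 = 0.7273.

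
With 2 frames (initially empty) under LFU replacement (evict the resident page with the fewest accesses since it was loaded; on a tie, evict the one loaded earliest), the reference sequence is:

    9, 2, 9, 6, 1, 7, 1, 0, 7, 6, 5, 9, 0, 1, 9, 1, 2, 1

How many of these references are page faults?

14

9: miss, frames (9)
2: miss, frames (9 2)
9: hit
6: miss, evict 2, frames (9 6)
1: miss, evict 6, frames (9 1)
7: miss, evict 1, frames (9 7)
1: miss, evict 7, frames (9 1)
0: miss, evict 1, frames (9 0)
7: miss, evict 0, frames (9 7)
6: miss, evict 7, frames (9 6)
5: miss, evict 6, frames (9 5)
9: hit
0: miss, evict 5, frames (9 0)
1: miss, evict 0, frames (9 1)
9: hit
1: hit
2: miss, evict 1, frames (9 2)
1: miss, evict 2, frames (9 1)
Page faults: 14.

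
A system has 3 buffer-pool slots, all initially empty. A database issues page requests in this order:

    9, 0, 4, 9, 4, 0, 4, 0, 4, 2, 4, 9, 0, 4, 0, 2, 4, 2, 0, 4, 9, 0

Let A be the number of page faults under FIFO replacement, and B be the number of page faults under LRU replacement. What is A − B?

Under FIFO: F F F . . . . . . F . F F F . F . . . . F F → 10 faults.
Under LRU: F F F . . . . . . F . F F . . F . . . . F . → 8 faults.
A − B = 10 − 8 = 2.

2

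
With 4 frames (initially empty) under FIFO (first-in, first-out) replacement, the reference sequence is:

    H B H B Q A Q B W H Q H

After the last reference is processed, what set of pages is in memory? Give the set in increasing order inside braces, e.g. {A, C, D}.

H: miss, frames [H]
B: miss, frames [H, B]
H: hit
B: hit
Q: miss, frames [H, B, Q]
A: miss, frames [H, B, Q, A]
Q: hit
B: hit
W: miss, evict H, frames [B, Q, A, W]
H: miss, evict B, frames [Q, A, W, H]
Q: hit
H: hit

{A, H, Q, W}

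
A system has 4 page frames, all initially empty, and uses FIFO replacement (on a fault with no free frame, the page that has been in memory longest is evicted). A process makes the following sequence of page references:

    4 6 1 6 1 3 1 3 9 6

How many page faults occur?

4 → fault, frames {4}
6 → fault, frames {4,6}
1 → fault, frames {4,6,1}
6 → hit
1 → hit
3 → fault, frames {4,6,1,3}
1 → hit
3 → hit
9 → fault, evict 4, frames {6,1,3,9}
6 → hit
Page faults: 5.

5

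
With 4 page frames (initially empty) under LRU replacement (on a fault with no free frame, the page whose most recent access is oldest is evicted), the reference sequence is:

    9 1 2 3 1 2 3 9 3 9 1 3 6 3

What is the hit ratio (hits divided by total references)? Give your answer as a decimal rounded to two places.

0.64

9 → fault, frames (9)
1 → fault, frames (9 1)
2 → fault, frames (9 1 2)
3 → fault, frames (9 1 2 3)
1 → hit
2 → hit
3 → hit
9 → hit
3 → hit
9 → hit
1 → hit
3 → hit
6 → fault, evict 2, frames (9 1 3 6)
3 → hit
Hits: 9 of 14 references → 9/14 = 0.6429.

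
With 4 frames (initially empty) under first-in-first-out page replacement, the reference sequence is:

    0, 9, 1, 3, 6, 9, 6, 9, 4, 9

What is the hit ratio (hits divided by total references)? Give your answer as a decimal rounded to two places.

0.30

0 -> miss, frames [0]
9 -> miss, frames [0, 9]
1 -> miss, frames [0, 9, 1]
3 -> miss, frames [0, 9, 1, 3]
6 -> miss, evict 0, frames [9, 1, 3, 6]
9 -> hit
6 -> hit
9 -> hit
4 -> miss, evict 9, frames [1, 3, 6, 4]
9 -> miss, evict 1, frames [3, 6, 4, 9]
Hits: 3 of 10 references → 3/10 = 0.3000.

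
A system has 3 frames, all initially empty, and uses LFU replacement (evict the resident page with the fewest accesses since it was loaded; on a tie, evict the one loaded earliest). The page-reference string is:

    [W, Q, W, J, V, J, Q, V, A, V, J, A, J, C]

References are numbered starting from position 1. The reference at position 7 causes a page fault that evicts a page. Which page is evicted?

pos 1: W → miss, frames [W]
pos 2: Q → miss, frames [W, Q]
pos 3: W → hit
pos 4: J → miss, frames [W, Q, J]
pos 5: V → miss, evict Q, frames [W, J, V]
pos 6: J → hit
pos 7: Q → miss, evict V, frames [W, J, Q]
At position 7, page V is evicted.

V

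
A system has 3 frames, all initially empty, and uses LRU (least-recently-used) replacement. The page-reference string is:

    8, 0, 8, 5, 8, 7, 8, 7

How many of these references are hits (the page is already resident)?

4

8 → fault, frames {8}
0 → fault, frames {8,0}
8 → hit
5 → fault, frames {0,8,5}
8 → hit
7 → fault, evict 0, frames {5,8,7}
8 → hit
7 → hit
Hits: 4.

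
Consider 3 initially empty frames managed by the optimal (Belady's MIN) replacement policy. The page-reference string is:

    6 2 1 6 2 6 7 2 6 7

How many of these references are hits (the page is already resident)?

6 → fault, frames [6]
2 → fault, frames [6, 2]
1 → fault, frames [6, 2, 1]
6 → hit
2 → hit
6 → hit
7 → fault, evict 1, frames [6, 2, 7]
2 → hit
6 → hit
7 → hit
Hits: 6.

6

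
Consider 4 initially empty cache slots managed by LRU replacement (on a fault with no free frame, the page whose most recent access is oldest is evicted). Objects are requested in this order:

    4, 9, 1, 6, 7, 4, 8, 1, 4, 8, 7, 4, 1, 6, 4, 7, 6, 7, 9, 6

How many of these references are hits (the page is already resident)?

4: miss, frames (4)
9: miss, frames (4 9)
1: miss, frames (4 9 1)
6: miss, frames (4 9 1 6)
7: miss, evict 4, frames (9 1 6 7)
4: miss, evict 9, frames (1 6 7 4)
8: miss, evict 1, frames (6 7 4 8)
1: miss, evict 6, frames (7 4 8 1)
4: hit
8: hit
7: hit
4: hit
1: hit
6: miss, evict 8, frames (7 4 1 6)
4: hit
7: hit
6: hit
7: hit
9: miss, evict 1, frames (4 6 7 9)
6: hit
Hits: 10.

10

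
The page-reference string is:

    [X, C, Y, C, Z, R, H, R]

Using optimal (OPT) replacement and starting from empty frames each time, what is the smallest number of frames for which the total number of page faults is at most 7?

f=1: 8 faults
f=2: 6 faults
f=3: 6 faults
f=4: 6 faults
f=5: 6 faults
f=6: 6 faults
Smallest f with faults ≤ 7 is 2.

2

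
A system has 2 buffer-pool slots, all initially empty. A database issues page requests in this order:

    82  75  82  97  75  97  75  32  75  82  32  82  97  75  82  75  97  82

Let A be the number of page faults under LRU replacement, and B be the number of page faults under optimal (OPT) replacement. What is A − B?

Under LRU: F F . F F . . F . F F . F F F . F F → 12 faults.
Under OPT: F F . F . . . F . F . . F F . . F . → 8 faults.
A − B = 12 − 8 = 4.

4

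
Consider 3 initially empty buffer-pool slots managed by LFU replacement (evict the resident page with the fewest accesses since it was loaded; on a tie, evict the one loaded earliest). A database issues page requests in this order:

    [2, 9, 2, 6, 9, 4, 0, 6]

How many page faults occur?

2: fault, frames {2}
9: fault, frames {2,9}
2: hit
6: fault, frames {2,9,6}
9: hit
4: fault, evict 6, frames {2,9,4}
0: fault, evict 4, frames {2,9,0}
6: fault, evict 0, frames {2,9,6}
Page faults: 6.

6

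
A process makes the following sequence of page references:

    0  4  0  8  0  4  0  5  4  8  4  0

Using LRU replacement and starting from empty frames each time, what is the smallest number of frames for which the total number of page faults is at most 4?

f=1: 12 faults
f=2: 8 faults
f=3: 6 faults
f=4: 4 faults
Smallest f with faults ≤ 4 is 4.

4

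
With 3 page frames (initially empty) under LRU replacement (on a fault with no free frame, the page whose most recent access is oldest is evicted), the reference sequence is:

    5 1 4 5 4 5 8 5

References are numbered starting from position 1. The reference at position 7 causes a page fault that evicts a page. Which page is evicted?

1

pos 1: 5 -> miss, frames {5}
pos 2: 1 -> miss, frames {5,1}
pos 3: 4 -> miss, frames {5,1,4}
pos 4: 5 -> hit
pos 5: 4 -> hit
pos 6: 5 -> hit
pos 7: 8 -> miss, evict 1, frames {4,5,8}
At position 7, page 1 is evicted.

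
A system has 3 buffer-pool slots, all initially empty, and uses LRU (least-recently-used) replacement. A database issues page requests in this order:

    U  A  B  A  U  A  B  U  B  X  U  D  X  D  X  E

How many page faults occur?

6

U -> fault, frames {U}
A -> fault, frames {U,A}
B -> fault, frames {U,A,B}
A -> hit
U -> hit
A -> hit
B -> hit
U -> hit
B -> hit
X -> fault, evict A, frames {U,B,X}
U -> hit
D -> fault, evict B, frames {X,U,D}
X -> hit
D -> hit
X -> hit
E -> fault, evict U, frames {D,X,E}
Page faults: 6.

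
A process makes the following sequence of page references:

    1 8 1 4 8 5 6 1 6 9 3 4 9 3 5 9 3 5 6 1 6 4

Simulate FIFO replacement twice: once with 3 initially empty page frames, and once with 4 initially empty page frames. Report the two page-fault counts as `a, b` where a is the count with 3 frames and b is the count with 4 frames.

3 frames: F F . F . F F F . F F F . . F F F . F F . F → 15 faults.
4 frames: F F . F . F F F . F F F . . F . . . F F . . → 12 faults.
12 < 15: adding a frame reduced faults, as is typical.

15, 12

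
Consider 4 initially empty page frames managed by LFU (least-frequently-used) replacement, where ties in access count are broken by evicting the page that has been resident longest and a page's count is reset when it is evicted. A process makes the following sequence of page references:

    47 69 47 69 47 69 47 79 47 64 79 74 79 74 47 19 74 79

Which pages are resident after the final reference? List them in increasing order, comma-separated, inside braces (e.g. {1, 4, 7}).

47: miss, frames [47]
69: miss, frames [47, 69]
47: hit
69: hit
47: hit
69: hit
47: hit
79: miss, frames [47, 69, 79]
47: hit
64: miss, frames [47, 69, 79, 64]
79: hit
74: miss, evict 64, frames [47, 69, 79, 74]
79: hit
74: hit
47: hit
19: miss, evict 74, frames [47, 69, 79, 19]
74: miss, evict 19, frames [47, 69, 79, 74]
79: hit

{47, 69, 74, 79}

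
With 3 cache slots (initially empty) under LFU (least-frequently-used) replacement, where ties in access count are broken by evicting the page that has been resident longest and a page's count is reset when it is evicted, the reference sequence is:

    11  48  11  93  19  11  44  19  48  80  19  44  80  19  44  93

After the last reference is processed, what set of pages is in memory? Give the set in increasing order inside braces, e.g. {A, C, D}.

{11, 19, 93}

11: miss, frames (11)
48: miss, frames (11 48)
11: hit
93: miss, frames (11 48 93)
19: miss, evict 48, frames (11 93 19)
11: hit
44: miss, evict 93, frames (11 19 44)
19: hit
48: miss, evict 44, frames (11 19 48)
80: miss, evict 48, frames (11 19 80)
19: hit
44: miss, evict 80, frames (11 19 44)
80: miss, evict 44, frames (11 19 80)
19: hit
44: miss, evict 80, frames (11 19 44)
93: miss, evict 44, frames (11 19 93)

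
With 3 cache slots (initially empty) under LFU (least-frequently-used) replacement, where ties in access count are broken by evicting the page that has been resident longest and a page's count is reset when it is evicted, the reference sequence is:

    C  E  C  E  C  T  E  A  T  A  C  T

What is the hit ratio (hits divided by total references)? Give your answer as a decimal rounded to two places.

C → miss, frames {C}
E → miss, frames {C,E}
C → hit
E → hit
C → hit
T → miss, frames {C,E,T}
E → hit
A → miss, evict T, frames {C,E,A}
T → miss, evict A, frames {C,E,T}
A → miss, evict T, frames {C,E,A}
C → hit
T → miss, evict A, frames {C,E,T}
Hits: 5 of 12 references → 5/12 = 0.4167.

0.42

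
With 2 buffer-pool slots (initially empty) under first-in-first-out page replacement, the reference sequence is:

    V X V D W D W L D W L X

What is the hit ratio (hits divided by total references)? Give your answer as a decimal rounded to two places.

V → miss, frames (V)
X → miss, frames (V X)
V → hit
D → miss, evict V, frames (X D)
W → miss, evict X, frames (D W)
D → hit
W → hit
L → miss, evict D, frames (W L)
D → miss, evict W, frames (L D)
W → miss, evict L, frames (D W)
L → miss, evict D, frames (W L)
X → miss, evict W, frames (L X)
Hits: 3 of 12 references → 3/12 = 0.2500.

0.25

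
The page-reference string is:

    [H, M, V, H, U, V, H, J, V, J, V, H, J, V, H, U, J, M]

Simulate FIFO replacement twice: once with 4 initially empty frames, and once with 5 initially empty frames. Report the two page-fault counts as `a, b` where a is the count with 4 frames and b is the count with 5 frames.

7, 5

4 frames: F F F . F . . F . . . F . . . . . F → 7 faults.
5 frames: F F F . F . . F . . . . . . . . . . → 5 faults.
5 < 7: adding a frame reduced faults, as is typical.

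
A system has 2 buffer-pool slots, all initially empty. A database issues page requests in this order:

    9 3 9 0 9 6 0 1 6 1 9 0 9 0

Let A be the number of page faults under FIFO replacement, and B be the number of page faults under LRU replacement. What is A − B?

Under FIFO: F F . F F F F F F . F F . . → 10 faults.
Under LRU: F F . F . F F F F . F F . . → 9 faults.
A − B = 10 − 9 = 1.

1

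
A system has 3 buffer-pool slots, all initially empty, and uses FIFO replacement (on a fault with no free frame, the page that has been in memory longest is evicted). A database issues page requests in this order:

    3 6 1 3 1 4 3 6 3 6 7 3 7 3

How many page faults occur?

7

3 → fault, frames {3}
6 → fault, frames {3,6}
1 → fault, frames {3,6,1}
3 → hit
1 → hit
4 → fault, evict 3, frames {6,1,4}
3 → fault, evict 6, frames {1,4,3}
6 → fault, evict 1, frames {4,3,6}
3 → hit
6 → hit
7 → fault, evict 4, frames {3,6,7}
3 → hit
7 → hit
3 → hit
Page faults: 7.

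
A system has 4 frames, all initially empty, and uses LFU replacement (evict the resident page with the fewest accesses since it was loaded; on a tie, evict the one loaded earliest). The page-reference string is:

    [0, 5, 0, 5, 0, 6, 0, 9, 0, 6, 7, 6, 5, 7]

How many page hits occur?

9

0: fault, frames [0]
5: fault, frames [0, 5]
0: hit
5: hit
0: hit
6: fault, frames [0, 5, 6]
0: hit
9: fault, frames [0, 5, 6, 9]
0: hit
6: hit
7: fault, evict 9, frames [0, 5, 6, 7]
6: hit
5: hit
7: hit
Hits: 9.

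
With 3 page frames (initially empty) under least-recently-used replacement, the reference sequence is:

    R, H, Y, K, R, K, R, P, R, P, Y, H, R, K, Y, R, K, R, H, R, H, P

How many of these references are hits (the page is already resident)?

9

R → miss, frames [R]
H → miss, frames [R, H]
Y → miss, frames [R, H, Y]
K → miss, evict R, frames [H, Y, K]
R → miss, evict H, frames [Y, K, R]
K → hit
R → hit
P → miss, evict Y, frames [K, R, P]
R → hit
P → hit
Y → miss, evict K, frames [R, P, Y]
H → miss, evict R, frames [P, Y, H]
R → miss, evict P, frames [Y, H, R]
K → miss, evict Y, frames [H, R, K]
Y → miss, evict H, frames [R, K, Y]
R → hit
K → hit
R → hit
H → miss, evict Y, frames [K, R, H]
R → hit
H → hit
P → miss, evict K, frames [R, H, P]
Hits: 9.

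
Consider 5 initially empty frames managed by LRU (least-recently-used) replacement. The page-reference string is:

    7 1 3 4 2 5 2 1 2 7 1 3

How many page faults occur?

8

7 → fault, frames (7)
1 → fault, frames (7 1)
3 → fault, frames (7 1 3)
4 → fault, frames (7 1 3 4)
2 → fault, frames (7 1 3 4 2)
5 → fault, evict 7, frames (1 3 4 2 5)
2 → hit
1 → hit
2 → hit
7 → fault, evict 3, frames (4 5 1 2 7)
1 → hit
3 → fault, evict 4, frames (5 2 7 1 3)
Page faults: 8.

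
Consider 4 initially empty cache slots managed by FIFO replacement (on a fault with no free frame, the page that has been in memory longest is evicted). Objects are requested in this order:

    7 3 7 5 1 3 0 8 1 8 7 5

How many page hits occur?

4

7: fault, frames [7]
3: fault, frames [7, 3]
7: hit
5: fault, frames [7, 3, 5]
1: fault, frames [7, 3, 5, 1]
3: hit
0: fault, evict 7, frames [3, 5, 1, 0]
8: fault, evict 3, frames [5, 1, 0, 8]
1: hit
8: hit
7: fault, evict 5, frames [1, 0, 8, 7]
5: fault, evict 1, frames [0, 8, 7, 5]
Hits: 4.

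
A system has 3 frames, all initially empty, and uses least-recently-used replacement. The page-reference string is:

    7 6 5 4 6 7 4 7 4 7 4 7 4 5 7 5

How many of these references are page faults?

6

7 -> fault, frames [7]
6 -> fault, frames [7, 6]
5 -> fault, frames [7, 6, 5]
4 -> fault, evict 7, frames [6, 5, 4]
6 -> hit
7 -> fault, evict 5, frames [4, 6, 7]
4 -> hit
7 -> hit
4 -> hit
7 -> hit
4 -> hit
7 -> hit
4 -> hit
5 -> fault, evict 6, frames [7, 4, 5]
7 -> hit
5 -> hit
Page faults: 6.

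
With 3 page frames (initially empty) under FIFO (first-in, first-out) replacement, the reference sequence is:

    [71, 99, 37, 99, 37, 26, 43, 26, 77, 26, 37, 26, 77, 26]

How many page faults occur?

71 -> miss, frames [71]
99 -> miss, frames [71, 99]
37 -> miss, frames [71, 99, 37]
99 -> hit
37 -> hit
26 -> miss, evict 71, frames [99, 37, 26]
43 -> miss, evict 99, frames [37, 26, 43]
26 -> hit
77 -> miss, evict 37, frames [26, 43, 77]
26 -> hit
37 -> miss, evict 26, frames [43, 77, 37]
26 -> miss, evict 43, frames [77, 37, 26]
77 -> hit
26 -> hit
Page faults: 8.

8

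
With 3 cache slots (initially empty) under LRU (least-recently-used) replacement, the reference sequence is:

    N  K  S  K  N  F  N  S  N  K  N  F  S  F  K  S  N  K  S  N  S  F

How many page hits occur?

N -> fault, frames {N}
K -> fault, frames {N,K}
S -> fault, frames {N,K,S}
K -> hit
N -> hit
F -> fault, evict S, frames {K,N,F}
N -> hit
S -> fault, evict K, frames {F,N,S}
N -> hit
K -> fault, evict F, frames {S,N,K}
N -> hit
F -> fault, evict S, frames {K,N,F}
S -> fault, evict K, frames {N,F,S}
F -> hit
K -> fault, evict N, frames {S,F,K}
S -> hit
N -> fault, evict F, frames {K,S,N}
K -> hit
S -> hit
N -> hit
S -> hit
F -> fault, evict K, frames {N,S,F}
Hits: 11.

11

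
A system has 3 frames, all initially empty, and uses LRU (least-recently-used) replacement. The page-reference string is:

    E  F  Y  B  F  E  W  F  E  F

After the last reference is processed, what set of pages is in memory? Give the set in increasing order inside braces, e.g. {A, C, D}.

{E, F, W}

E → fault, frames (E)
F → fault, frames (E F)
Y → fault, frames (E F Y)
B → fault, evict E, frames (F Y B)
F → hit
E → fault, evict Y, frames (B F E)
W → fault, evict B, frames (F E W)
F → hit
E → hit
F → hit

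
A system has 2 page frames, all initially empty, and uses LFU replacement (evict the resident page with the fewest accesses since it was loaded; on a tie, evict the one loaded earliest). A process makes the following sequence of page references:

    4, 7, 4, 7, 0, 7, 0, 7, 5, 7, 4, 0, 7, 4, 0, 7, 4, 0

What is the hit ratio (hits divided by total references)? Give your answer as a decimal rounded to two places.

0.44

4: miss, frames (4)
7: miss, frames (4 7)
4: hit
7: hit
0: miss, evict 4, frames (7 0)
7: hit
0: hit
7: hit
5: miss, evict 0, frames (7 5)
7: hit
4: miss, evict 5, frames (7 4)
0: miss, evict 4, frames (7 0)
7: hit
4: miss, evict 0, frames (7 4)
0: miss, evict 4, frames (7 0)
7: hit
4: miss, evict 0, frames (7 4)
0: miss, evict 4, frames (7 0)
Hits: 8 of 18 references → 8/18 = 0.4444.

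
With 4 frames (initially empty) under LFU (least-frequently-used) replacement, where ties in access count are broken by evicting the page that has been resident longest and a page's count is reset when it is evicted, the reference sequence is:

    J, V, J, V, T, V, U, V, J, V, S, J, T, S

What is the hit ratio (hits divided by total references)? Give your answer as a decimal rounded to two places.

J → miss, frames [J]
V → miss, frames [J, V]
J → hit
V → hit
T → miss, frames [J, V, T]
V → hit
U → miss, frames [J, V, T, U]
V → hit
J → hit
V → hit
S → miss, evict T, frames [J, V, U, S]
J → hit
T → miss, evict U, frames [J, V, S, T]
S → hit
Hits: 8 of 14 references → 8/14 = 0.5714.

0.57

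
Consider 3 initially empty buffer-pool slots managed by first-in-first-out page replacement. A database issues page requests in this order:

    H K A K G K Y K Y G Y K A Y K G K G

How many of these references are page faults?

H → miss, frames {H}
K → miss, frames {H,K}
A → miss, frames {H,K,A}
K → hit
G → miss, evict H, frames {K,A,G}
K → hit
Y → miss, evict K, frames {A,G,Y}
K → miss, evict A, frames {G,Y,K}
Y → hit
G → hit
Y → hit
K → hit
A → miss, evict G, frames {Y,K,A}
Y → hit
K → hit
G → miss, evict Y, frames {K,A,G}
K → hit
G → hit
Page faults: 8.

8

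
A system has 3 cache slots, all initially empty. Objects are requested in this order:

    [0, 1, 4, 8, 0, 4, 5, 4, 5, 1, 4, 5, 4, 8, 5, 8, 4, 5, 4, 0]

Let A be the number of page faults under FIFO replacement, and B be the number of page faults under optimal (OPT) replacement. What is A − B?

4

Under FIFO: F F F F F . F F . F . . . F F . F . . F → 12 faults.
Under OPT: F F F F . . F . . F . . . F . . . . . F → 8 faults.
A − B = 12 − 8 = 4.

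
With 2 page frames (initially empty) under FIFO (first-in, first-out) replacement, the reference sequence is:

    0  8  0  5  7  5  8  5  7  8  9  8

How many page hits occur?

3

0 → fault, frames [0]
8 → fault, frames [0, 8]
0 → hit
5 → fault, evict 0, frames [8, 5]
7 → fault, evict 8, frames [5, 7]
5 → hit
8 → fault, evict 5, frames [7, 8]
5 → fault, evict 7, frames [8, 5]
7 → fault, evict 8, frames [5, 7]
8 → fault, evict 5, frames [7, 8]
9 → fault, evict 7, frames [8, 9]
8 → hit
Hits: 3.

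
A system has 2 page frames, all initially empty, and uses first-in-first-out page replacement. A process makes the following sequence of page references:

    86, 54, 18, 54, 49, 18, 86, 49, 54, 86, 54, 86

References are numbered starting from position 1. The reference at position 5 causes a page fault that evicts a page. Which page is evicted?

54

pos 1: 86: miss, frames [86]
pos 2: 54: miss, frames [86, 54]
pos 3: 18: miss, evict 86, frames [54, 18]
pos 4: 54: hit
pos 5: 49: miss, evict 54, frames [18, 49]
At position 5, page 54 is evicted.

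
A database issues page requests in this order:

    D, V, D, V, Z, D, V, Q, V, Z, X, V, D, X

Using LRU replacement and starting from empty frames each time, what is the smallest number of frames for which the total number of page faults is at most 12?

f=1: 14 faults
f=2: 11 faults
f=3: 7 faults
f=4: 6 faults
f=5: 5 faults
Smallest f with faults ≤ 12 is 2.

2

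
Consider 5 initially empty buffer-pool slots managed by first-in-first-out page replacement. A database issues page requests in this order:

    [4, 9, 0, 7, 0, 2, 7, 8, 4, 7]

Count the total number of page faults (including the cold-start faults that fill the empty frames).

7

4 -> fault, frames [4]
9 -> fault, frames [4, 9]
0 -> fault, frames [4, 9, 0]
7 -> fault, frames [4, 9, 0, 7]
0 -> hit
2 -> fault, frames [4, 9, 0, 7, 2]
7 -> hit
8 -> fault, evict 4, frames [9, 0, 7, 2, 8]
4 -> fault, evict 9, frames [0, 7, 2, 8, 4]
7 -> hit
Page faults: 7.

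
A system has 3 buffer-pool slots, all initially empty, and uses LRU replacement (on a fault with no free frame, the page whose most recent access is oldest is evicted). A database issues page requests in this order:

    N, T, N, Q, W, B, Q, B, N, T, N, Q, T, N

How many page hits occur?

6

N -> miss, frames (N)
T -> miss, frames (N T)
N -> hit
Q -> miss, frames (T N Q)
W -> miss, evict T, frames (N Q W)
B -> miss, evict N, frames (Q W B)
Q -> hit
B -> hit
N -> miss, evict W, frames (Q B N)
T -> miss, evict Q, frames (B N T)
N -> hit
Q -> miss, evict B, frames (T N Q)
T -> hit
N -> hit
Hits: 6.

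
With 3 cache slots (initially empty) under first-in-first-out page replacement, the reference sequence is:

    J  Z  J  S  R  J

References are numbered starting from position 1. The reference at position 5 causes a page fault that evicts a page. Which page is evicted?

J

pos 1: J → fault, frames [J]
pos 2: Z → fault, frames [J, Z]
pos 3: J → hit
pos 4: S → fault, frames [J, Z, S]
pos 5: R → fault, evict J, frames [Z, S, R]
At position 5, page J is evicted.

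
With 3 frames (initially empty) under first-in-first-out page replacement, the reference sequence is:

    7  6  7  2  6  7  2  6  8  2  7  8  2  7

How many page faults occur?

7 -> fault, frames {7}
6 -> fault, frames {7,6}
7 -> hit
2 -> fault, frames {7,6,2}
6 -> hit
7 -> hit
2 -> hit
6 -> hit
8 -> fault, evict 7, frames {6,2,8}
2 -> hit
7 -> fault, evict 6, frames {2,8,7}
8 -> hit
2 -> hit
7 -> hit
Page faults: 5.

5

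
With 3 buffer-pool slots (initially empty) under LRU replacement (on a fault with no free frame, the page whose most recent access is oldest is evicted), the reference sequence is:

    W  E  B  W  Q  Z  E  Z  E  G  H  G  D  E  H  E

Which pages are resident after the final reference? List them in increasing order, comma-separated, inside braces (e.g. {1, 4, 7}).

{D, E, H}

W: miss, frames [W]
E: miss, frames [W, E]
B: miss, frames [W, E, B]
W: hit
Q: miss, evict E, frames [B, W, Q]
Z: miss, evict B, frames [W, Q, Z]
E: miss, evict W, frames [Q, Z, E]
Z: hit
E: hit
G: miss, evict Q, frames [Z, E, G]
H: miss, evict Z, frames [E, G, H]
G: hit
D: miss, evict E, frames [H, G, D]
E: miss, evict H, frames [G, D, E]
H: miss, evict G, frames [D, E, H]
E: hit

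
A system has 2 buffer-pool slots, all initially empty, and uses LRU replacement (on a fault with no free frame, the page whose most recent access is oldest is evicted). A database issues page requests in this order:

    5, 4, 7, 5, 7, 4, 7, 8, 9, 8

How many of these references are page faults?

7

5 → fault, frames {5}
4 → fault, frames {5,4}
7 → fault, evict 5, frames {4,7}
5 → fault, evict 4, frames {7,5}
7 → hit
4 → fault, evict 5, frames {7,4}
7 → hit
8 → fault, evict 4, frames {7,8}
9 → fault, evict 7, frames {8,9}
8 → hit
Page faults: 7.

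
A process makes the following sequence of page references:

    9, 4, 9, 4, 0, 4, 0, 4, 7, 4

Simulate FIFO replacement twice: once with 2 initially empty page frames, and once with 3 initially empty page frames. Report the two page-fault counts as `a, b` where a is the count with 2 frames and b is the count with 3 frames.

2 frames: F F . . F . . . F F → 5 faults.
3 frames: F F . . F . . . F . → 4 faults.
4 < 5: adding a frame reduced faults, as is typical.

5, 4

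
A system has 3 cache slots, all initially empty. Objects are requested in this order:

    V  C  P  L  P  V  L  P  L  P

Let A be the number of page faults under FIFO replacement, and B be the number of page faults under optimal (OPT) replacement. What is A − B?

Under FIFO: F F F F . F . . . . → 5 faults.
Under OPT: F F F F . . . . . . → 4 faults.
A − B = 5 − 4 = 1.

1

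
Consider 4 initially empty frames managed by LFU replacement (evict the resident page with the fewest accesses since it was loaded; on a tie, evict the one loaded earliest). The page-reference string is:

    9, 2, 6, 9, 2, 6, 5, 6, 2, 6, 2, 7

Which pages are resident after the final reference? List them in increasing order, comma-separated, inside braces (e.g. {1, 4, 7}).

9: fault, frames [9]
2: fault, frames [9, 2]
6: fault, frames [9, 2, 6]
9: hit
2: hit
6: hit
5: fault, frames [9, 2, 6, 5]
6: hit
2: hit
6: hit
2: hit
7: fault, evict 5, frames [9, 2, 6, 7]

{2, 6, 7, 9}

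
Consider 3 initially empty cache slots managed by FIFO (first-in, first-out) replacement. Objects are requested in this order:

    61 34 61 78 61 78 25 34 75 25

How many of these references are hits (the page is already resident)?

5

61 → fault, frames {61}
34 → fault, frames {61,34}
61 → hit
78 → fault, frames {61,34,78}
61 → hit
78 → hit
25 → fault, evict 61, frames {34,78,25}
34 → hit
75 → fault, evict 34, frames {78,25,75}
25 → hit
Hits: 5.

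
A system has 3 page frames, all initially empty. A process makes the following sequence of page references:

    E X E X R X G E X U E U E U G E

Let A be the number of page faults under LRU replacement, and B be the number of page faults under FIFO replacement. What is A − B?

Under LRU: F F . . F . F F . F . . . . F . → 7 faults.
Under FIFO: F F . . F . F F F F . . . . F F → 9 faults.
A − B = 7 − 9 = -2.

-2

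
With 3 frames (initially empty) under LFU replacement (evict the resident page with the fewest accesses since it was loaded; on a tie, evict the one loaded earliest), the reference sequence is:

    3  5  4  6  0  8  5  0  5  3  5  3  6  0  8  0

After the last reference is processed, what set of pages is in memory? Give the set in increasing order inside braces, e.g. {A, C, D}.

{0, 3, 5}

3 → fault, frames {3}
5 → fault, frames {3,5}
4 → fault, frames {3,5,4}
6 → fault, evict 3, frames {5,4,6}
0 → fault, evict 5, frames {4,6,0}
8 → fault, evict 4, frames {6,0,8}
5 → fault, evict 6, frames {0,8,5}
0 → hit
5 → hit
3 → fault, evict 8, frames {0,5,3}
5 → hit
3 → hit
6 → fault, evict 0, frames {5,3,6}
0 → fault, evict 6, frames {5,3,0}
8 → fault, evict 0, frames {5,3,8}
0 → fault, evict 8, frames {5,3,0}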